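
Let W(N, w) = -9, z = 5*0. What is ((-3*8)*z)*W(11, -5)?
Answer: 0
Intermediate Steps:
z = 0
((-3*8)*z)*W(11, -5) = (-3*8*0)*(-9) = -24*0*(-9) = 0*(-9) = 0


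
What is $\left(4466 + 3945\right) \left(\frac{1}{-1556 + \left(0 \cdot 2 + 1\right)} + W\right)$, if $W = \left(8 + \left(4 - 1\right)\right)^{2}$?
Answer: $\frac{1582563294}{1555} \approx 1.0177 \cdot 10^{6}$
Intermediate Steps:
$W = 121$ ($W = \left(8 + 3\right)^{2} = 11^{2} = 121$)
$\left(4466 + 3945\right) \left(\frac{1}{-1556 + \left(0 \cdot 2 + 1\right)} + W\right) = \left(4466 + 3945\right) \left(\frac{1}{-1556 + \left(0 \cdot 2 + 1\right)} + 121\right) = 8411 \left(\frac{1}{-1556 + \left(0 + 1\right)} + 121\right) = 8411 \left(\frac{1}{-1556 + 1} + 121\right) = 8411 \left(\frac{1}{-1555} + 121\right) = 8411 \left(- \frac{1}{1555} + 121\right) = 8411 \cdot \frac{188154}{1555} = \frac{1582563294}{1555}$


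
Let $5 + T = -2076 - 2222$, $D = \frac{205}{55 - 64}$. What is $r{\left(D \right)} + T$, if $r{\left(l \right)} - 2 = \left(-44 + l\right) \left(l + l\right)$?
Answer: $- \frac{101971}{81} \approx -1258.9$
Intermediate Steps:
$D = - \frac{205}{9}$ ($D = \frac{205}{-9} = 205 \left(- \frac{1}{9}\right) = - \frac{205}{9} \approx -22.778$)
$T = -4303$ ($T = -5 - 4298 = -4303$)
$r{\left(l \right)} = 2 + 2 l \left(-44 + l\right)$ ($r{\left(l \right)} = 2 + \left(-44 + l\right) \left(l + l\right) = 2 + \left(-44 + l\right) 2 l = 2 + 2 l \left(-44 + l\right)$)
$r{\left(D \right)} + T = \left(2 - - \frac{18040}{9} + 2 \left(- \frac{205}{9}\right)^{2}\right) - 4303 = \left(2 + \frac{18040}{9} + 2 \cdot \frac{42025}{81}\right) - 4303 = \left(2 + \frac{18040}{9} + \frac{84050}{81}\right) - 4303 = \frac{246572}{81} - 4303 = - \frac{101971}{81}$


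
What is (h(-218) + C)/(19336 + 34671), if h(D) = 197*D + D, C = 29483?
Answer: -13681/54007 ≈ -0.25332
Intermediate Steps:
h(D) = 198*D
(h(-218) + C)/(19336 + 34671) = (198*(-218) + 29483)/(19336 + 34671) = (-43164 + 29483)/54007 = -13681*1/54007 = -13681/54007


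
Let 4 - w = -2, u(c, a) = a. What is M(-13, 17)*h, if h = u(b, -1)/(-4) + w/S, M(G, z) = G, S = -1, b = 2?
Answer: 299/4 ≈ 74.750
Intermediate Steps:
w = 6 (w = 4 - 1*(-2) = 4 + 2 = 6)
h = -23/4 (h = -1/(-4) + 6/(-1) = -1*(-¼) + 6*(-1) = ¼ - 6 = -23/4 ≈ -5.7500)
M(-13, 17)*h = -13*(-23/4) = 299/4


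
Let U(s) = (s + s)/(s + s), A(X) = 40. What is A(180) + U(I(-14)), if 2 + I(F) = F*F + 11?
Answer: 41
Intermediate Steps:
I(F) = 9 + F² (I(F) = -2 + (F*F + 11) = -2 + (F² + 11) = -2 + (11 + F²) = 9 + F²)
U(s) = 1 (U(s) = (2*s)/((2*s)) = (2*s)*(1/(2*s)) = 1)
A(180) + U(I(-14)) = 40 + 1 = 41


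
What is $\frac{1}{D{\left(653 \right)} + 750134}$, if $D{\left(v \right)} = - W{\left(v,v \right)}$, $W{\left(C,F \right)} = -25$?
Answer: $\frac{1}{750159} \approx 1.3331 \cdot 10^{-6}$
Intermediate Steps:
$D{\left(v \right)} = 25$ ($D{\left(v \right)} = \left(-1\right) \left(-25\right) = 25$)
$\frac{1}{D{\left(653 \right)} + 750134} = \frac{1}{25 + 750134} = \frac{1}{750159}$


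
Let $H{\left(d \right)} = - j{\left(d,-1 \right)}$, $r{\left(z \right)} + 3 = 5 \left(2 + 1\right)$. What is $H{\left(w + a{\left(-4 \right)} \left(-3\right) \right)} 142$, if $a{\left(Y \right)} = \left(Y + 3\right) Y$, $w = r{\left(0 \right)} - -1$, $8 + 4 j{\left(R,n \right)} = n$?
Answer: $\frac{639}{2} \approx 319.5$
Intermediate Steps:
$r{\left(z \right)} = 12$ ($r{\left(z \right)} = -3 + 5 \left(2 + 1\right) = -3 + 5 \cdot 3 = -3 + 15 = 12$)
$j{\left(R,n \right)} = -2 + \frac{n}{4}$
$w = 13$ ($w = 12 - -1 = 12 + 1 = 13$)
$a{\left(Y \right)} = Y \left(3 + Y\right)$ ($a{\left(Y \right)} = \left(3 + Y\right) Y = Y \left(3 + Y\right)$)
$H{\left(d \right)} = \frac{9}{4}$ ($H{\left(d \right)} = - (-2 + \frac{1}{4} \left(-1\right)) = - (-2 - \frac{1}{4}) = \left(-1\right) \left(- \frac{9}{4}\right) = \frac{9}{4}$)
$H{\left(w + a{\left(-4 \right)} \left(-3\right) \right)} 142 = \frac{9}{4} \cdot 142 = \frac{639}{2}$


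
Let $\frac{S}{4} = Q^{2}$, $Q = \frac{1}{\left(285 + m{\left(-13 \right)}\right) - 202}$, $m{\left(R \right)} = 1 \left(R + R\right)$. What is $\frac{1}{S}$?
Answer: $\frac{3249}{4} \approx 812.25$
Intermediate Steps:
$m{\left(R \right)} = 2 R$ ($m{\left(R \right)} = 1 \cdot 2 R = 2 R$)
$Q = \frac{1}{57}$ ($Q = \frac{1}{\left(285 + 2 \left(-13\right)\right) - 202} = \frac{1}{\left(285 - 26\right) - 202} = \frac{1}{259 - 202} = \frac{1}{57} \approx 0.017544$)
$S = \frac{4}{3249} \approx 0.0012311$
$\frac{1}{S} = \frac{1}{\frac{4}{3249}} = \frac{3249}{4}$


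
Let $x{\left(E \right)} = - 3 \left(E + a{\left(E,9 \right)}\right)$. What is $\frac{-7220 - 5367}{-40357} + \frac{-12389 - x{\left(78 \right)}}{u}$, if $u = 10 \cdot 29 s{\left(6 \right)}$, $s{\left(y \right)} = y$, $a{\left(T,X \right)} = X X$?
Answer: $- \frac{114707801}{17555295} \approx -6.5341$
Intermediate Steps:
$a{\left(T,X \right)} = X^{2}$
$u = 1740$ ($u = 10 \cdot 29 \cdot 6 = 290 \cdot 6 = 1740$)
$x{\left(E \right)} = -243 - 3 E$ ($x{\left(E \right)} = - 3 \left(E + 9^{2}\right) = - 3 \left(E + 81\right) = - 3 \left(81 + E\right) = -243 - 3 E$)
$\frac{-7220 - 5367}{-40357} + \frac{-12389 - x{\left(78 \right)}}{u} = \frac{-7220 - 5367}{-40357} + \frac{-12389 - \left(-243 - 234\right)}{1740} = \left(-7220 - 5367\right) \left(- \frac{1}{40357}\right) + \left(-12389 - \left(-243 - 234\right)\right) \frac{1}{1740} = \left(-12587\right) \left(- \frac{1}{40357}\right) + \left(-12389 - -477\right) \frac{1}{1740} = \frac{12587}{40357} + \left(-12389 + 477\right) \frac{1}{1740} = \frac{12587}{40357} - \frac{2978}{435} = - \frac{114707801}{17555295}$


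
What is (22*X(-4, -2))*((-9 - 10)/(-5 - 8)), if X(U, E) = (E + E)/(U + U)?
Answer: 209/13 ≈ 16.077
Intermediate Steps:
X(U, E) = E/U (X(U, E) = (2*E)/((2*U)) = (2*E)*(1/(2*U)) = E/U)
(22*X(-4, -2))*((-9 - 10)/(-5 - 8)) = (22*(-2/(-4)))*((-9 - 10)/(-5 - 8)) = (22*(-2*(-¼)))*(-19/(-13)) = (22*(½))*(-19*(-1/13)) = 11*(19/13) = 209/13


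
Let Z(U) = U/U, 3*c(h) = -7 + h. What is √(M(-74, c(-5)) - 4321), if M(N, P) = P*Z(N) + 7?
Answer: I*√4318 ≈ 65.711*I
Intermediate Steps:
c(h) = -7/3 + h/3 (c(h) = (-7 + h)/3 = -7/3 + h/3)
Z(U) = 1
M(N, P) = 7 + P (M(N, P) = P*1 + 7 = P + 7 = 7 + P)
√(M(-74, c(-5)) - 4321) = √((7 + (-7/3 + (⅓)*(-5))) - 4321) = √((7 + (-7/3 - 5/3)) - 4321) = √((7 - 4) - 4321) = √(3 - 4321) = √(-4318) = I*√4318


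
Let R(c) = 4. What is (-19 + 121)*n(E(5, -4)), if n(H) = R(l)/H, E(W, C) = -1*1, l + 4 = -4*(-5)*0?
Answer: -408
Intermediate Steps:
l = -4 (l = -4 - 4*(-5)*0 = -4 + 20*0 = -4 + 0 = -4)
E(W, C) = -1
n(H) = 4/H
(-19 + 121)*n(E(5, -4)) = (-19 + 121)*(4/(-1)) = 102*(4*(-1)) = 102*(-4) = -408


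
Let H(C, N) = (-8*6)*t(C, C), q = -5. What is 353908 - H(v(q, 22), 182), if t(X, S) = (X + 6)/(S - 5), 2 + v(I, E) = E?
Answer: 1769956/5 ≈ 3.5399e+5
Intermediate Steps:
v(I, E) = -2 + E
t(X, S) = (6 + X)/(-5 + S)
H(C, N) = -48*(6 + C)/(-5 + C) (H(C, N) = (-8*6)*((6 + C)/(-5 + C)) = -48*(6 + C)/(-5 + C))
353908 - H(v(q, 22), 182) = 353908 - 48*(-6 - (-2 + 22))/(-5 + (-2 + 22)) = 353908 - 48*(-6 - 1*20)/(-5 + 20) = 353908 - 48*(-6 - 20)/15 = 353908 - 48*(-26)/15 = 353908 - 1*(-416/5) = 353908 + 416/5 = 1769956/5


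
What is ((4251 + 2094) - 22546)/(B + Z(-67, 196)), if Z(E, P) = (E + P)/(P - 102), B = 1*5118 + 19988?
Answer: -89582/138829 ≈ -0.64527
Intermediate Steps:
B = 25106 (B = 5118 + 19988 = 25106)
Z(E, P) = (E + P)/(-102 + P)
((4251 + 2094) - 22546)/(B + Z(-67, 196)) = ((4251 + 2094) - 22546)/(25106 + (-67 + 196)/(-102 + 196)) = (6345 - 22546)/(25106 + 129/94) = -16201/(25106 + (1/94)*129) = -16201/(25106 + 129/94) = -16201/2360093/94 = -16201*94/2360093 = -89582/138829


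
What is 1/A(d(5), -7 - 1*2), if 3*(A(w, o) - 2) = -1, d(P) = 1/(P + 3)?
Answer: ⅗ ≈ 0.60000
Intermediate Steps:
d(P) = 1/(3 + P)
A(w, o) = 5/3 (A(w, o) = 2 + (⅓)*(-1) = 2 - ⅓ = 5/3)
1/A(d(5), -7 - 1*2) = 1/(5/3) = ⅗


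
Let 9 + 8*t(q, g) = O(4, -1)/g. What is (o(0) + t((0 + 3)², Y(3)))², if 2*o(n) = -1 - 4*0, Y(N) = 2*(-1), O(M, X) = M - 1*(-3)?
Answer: 1089/256 ≈ 4.2539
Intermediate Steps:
O(M, X) = 3 + M (O(M, X) = M + 3 = 3 + M)
Y(N) = -2
t(q, g) = -9/8 + 7/(8*g) (t(q, g) = -9/8 + ((3 + 4)/g)/8 = -9/8 + (7/g)/8 = -9/8 + 7/(8*g))
o(n) = -½ (o(n) = (-1 - 4*0)/2 = (-1 + 0)/2 = (½)*(-1) = -½)
(o(0) + t((0 + 3)², Y(3)))² = (-½ + (⅛)*(7 - 9*(-2))/(-2))² = (-½ + (⅛)*(-½)*(7 + 18))² = (-½ + (⅛)*(-½)*25)² = (-½ - 25/16)² = (-33/16)² = 1089/256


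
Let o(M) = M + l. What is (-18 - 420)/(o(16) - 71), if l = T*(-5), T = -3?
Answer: 219/20 ≈ 10.950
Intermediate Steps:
l = 15 (l = -3*(-5) = 15)
o(M) = 15 + M (o(M) = M + 15 = 15 + M)
(-18 - 420)/(o(16) - 71) = (-18 - 420)/((15 + 16) - 71) = -438/(31 - 71) = -438/(-40) = -438*(-1/40) = 219/20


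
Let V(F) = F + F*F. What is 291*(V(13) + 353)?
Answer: 155685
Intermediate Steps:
V(F) = F + F²
291*(V(13) + 353) = 291*(13*(1 + 13) + 353) = 291*(13*14 + 353) = 291*(182 + 353) = 291*535 = 155685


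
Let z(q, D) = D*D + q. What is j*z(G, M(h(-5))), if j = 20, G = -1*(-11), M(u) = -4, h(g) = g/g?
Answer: 540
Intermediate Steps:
h(g) = 1
G = 11
z(q, D) = q + D² (z(q, D) = D² + q = q + D²)
j*z(G, M(h(-5))) = 20*(11 + (-4)²) = 20*(11 + 16) = 20*27 = 540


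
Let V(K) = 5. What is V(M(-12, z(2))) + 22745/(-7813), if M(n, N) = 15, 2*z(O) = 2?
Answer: 16320/7813 ≈ 2.0888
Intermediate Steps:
z(O) = 1 (z(O) = (½)*2 = 1)
V(M(-12, z(2))) + 22745/(-7813) = 5 + 22745/(-7813) = 5 + 22745*(-1/7813) = 5 - 22745/7813 = 16320/7813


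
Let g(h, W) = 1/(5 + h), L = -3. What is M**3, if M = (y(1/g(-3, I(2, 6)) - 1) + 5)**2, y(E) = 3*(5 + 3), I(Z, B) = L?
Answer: 594823321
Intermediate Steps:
I(Z, B) = -3
y(E) = 24 (y(E) = 3*8 = 24)
M = 841 (M = (24 + 5)**2 = 29**2 = 841)
M**3 = 841**3 = 594823321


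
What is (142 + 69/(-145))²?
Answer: 421111441/21025 ≈ 20029.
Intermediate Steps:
(142 + 69/(-145))² = (142 + 69*(-1/145))² = (142 - 69/145)² = (20521/145)² = 421111441/21025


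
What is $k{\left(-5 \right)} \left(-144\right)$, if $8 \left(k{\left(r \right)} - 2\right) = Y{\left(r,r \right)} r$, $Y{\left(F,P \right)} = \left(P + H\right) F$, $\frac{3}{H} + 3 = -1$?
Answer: $\frac{4599}{2} \approx 2299.5$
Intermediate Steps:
$H = - \frac{3}{4}$ ($H = \frac{3}{-3 - 1} = \frac{3}{-4} = 3 \left(- \frac{1}{4}\right) = - \frac{3}{4} \approx -0.75$)
$Y{\left(F,P \right)} = F \left(- \frac{3}{4} + P\right)$ ($Y{\left(F,P \right)} = \left(P - \frac{3}{4}\right) F = \left(- \frac{3}{4} + P\right) F = F \left(- \frac{3}{4} + P\right)$)
$k{\left(r \right)} = 2 + \frac{r^{2} \left(-3 + 4 r\right)}{32}$ ($k{\left(r \right)} = 2 + \frac{\frac{r \left(-3 + 4 r\right)}{4} r}{8} = 2 + \frac{\frac{1}{4} r^{2} \left(-3 + 4 r\right)}{8} = 2 + \frac{r^{2} \left(-3 + 4 r\right)}{32}$)
$k{\left(-5 \right)} \left(-144\right) = \left(2 + \frac{\left(-5\right)^{2} \left(-3 + 4 \left(-5\right)\right)}{32}\right) \left(-144\right) = \left(2 + \frac{1}{32} \cdot 25 \left(-3 - 20\right)\right) \left(-144\right) = \left(2 + \frac{1}{32} \cdot 25 \left(-23\right)\right) \left(-144\right) = \left(2 - \frac{575}{32}\right) \left(-144\right) = \left(- \frac{511}{32}\right) \left(-144\right) = \frac{4599}{2}$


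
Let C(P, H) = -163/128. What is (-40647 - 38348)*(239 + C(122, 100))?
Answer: -2403738855/128 ≈ -1.8779e+7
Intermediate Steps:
C(P, H) = -163/128 (C(P, H) = -163*1/128 = -163/128)
(-40647 - 38348)*(239 + C(122, 100)) = (-40647 - 38348)*(239 - 163/128) = -78995*30429/128 = -2403738855/128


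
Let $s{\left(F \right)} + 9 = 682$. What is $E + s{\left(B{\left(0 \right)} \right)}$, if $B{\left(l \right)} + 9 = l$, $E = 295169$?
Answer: $295842$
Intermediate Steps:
$B{\left(l \right)} = -9 + l$
$s{\left(F \right)} = 673$ ($s{\left(F \right)} = -9 + 682 = 673$)
$E + s{\left(B{\left(0 \right)} \right)} = 295169 + 673 = 295842$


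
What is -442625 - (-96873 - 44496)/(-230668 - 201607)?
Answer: -191335863244/432275 ≈ -4.4263e+5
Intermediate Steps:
-442625 - (-96873 - 44496)/(-230668 - 201607) = -442625 - (-141369)/(-432275) = -442625 - (-141369)*(-1)/432275 = -442625 - 1*141369/432275 = -442625 - 141369/432275 = -191335863244/432275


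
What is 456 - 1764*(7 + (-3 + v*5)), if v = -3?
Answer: 19860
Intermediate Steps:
456 - 1764*(7 + (-3 + v*5)) = 456 - 1764*(7 + (-3 - 3*5)) = 456 - 1764*(7 + (-3 - 15)) = 456 - 1764*(7 - 18) = 456 - 1764*(-11) = 456 - 196*(-99) = 456 + 19404 = 19860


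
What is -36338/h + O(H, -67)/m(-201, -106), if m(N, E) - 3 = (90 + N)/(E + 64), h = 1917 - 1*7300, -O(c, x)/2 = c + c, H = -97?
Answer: 32111158/425257 ≈ 75.510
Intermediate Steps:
O(c, x) = -4*c (O(c, x) = -2*(c + c) = -4*c)
h = -5383 (h = 1917 - 7300 = -5383)
m(N, E) = 3 + (90 + N)/(64 + E) (m(N, E) = 3 + (90 + N)/(E + 64) = 3 + (90 + N)/(64 + E))
-36338/h + O(H, -67)/m(-201, -106) = -36338/(-5383) + (-4*(-97))/(((282 - 201 + 3*(-106))/(64 - 106))) = -36338*(-1/5383) + 388/(((282 - 201 - 318)/(-42))) = 36338/5383 + 388/((-1/42*(-237))) = 36338/5383 + 388/(79/14) = 36338/5383 + 388*(14/79) = 36338/5383 + 5432/79 = 32111158/425257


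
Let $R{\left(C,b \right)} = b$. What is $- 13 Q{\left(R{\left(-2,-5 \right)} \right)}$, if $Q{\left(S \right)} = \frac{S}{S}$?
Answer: $-13$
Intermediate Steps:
$Q{\left(S \right)} = 1$
$- 13 Q{\left(R{\left(-2,-5 \right)} \right)} = \left(-13\right) 1 = -13$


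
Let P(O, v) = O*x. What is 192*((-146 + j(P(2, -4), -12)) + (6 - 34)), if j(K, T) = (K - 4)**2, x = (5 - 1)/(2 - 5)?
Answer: -74624/3 ≈ -24875.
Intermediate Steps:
x = -4/3 (x = 4/(-3) = 4*(-1/3) = -4/3 ≈ -1.3333)
P(O, v) = -4*O/3 (P(O, v) = O*(-4/3) = -4*O/3)
j(K, T) = (-4 + K)**2
192*((-146 + j(P(2, -4), -12)) + (6 - 34)) = 192*((-146 + (-4 - 4/3*2)**2) + (6 - 34)) = 192*((-146 + (-4 - 8/3)**2) - 28) = 192*((-146 + (-20/3)**2) - 28) = 192*((-146 + 400/9) - 28) = 192*(-914/9 - 28) = 192*(-1166/9) = -74624/3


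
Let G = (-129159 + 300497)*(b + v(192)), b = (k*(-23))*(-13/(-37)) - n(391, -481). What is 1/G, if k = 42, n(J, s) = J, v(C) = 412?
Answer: -37/2018532978 ≈ -1.8330e-8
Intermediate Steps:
b = -27025/37 (b = (42*(-23))*(-13/(-37)) - 1*391 = -(-12558)*(-1)/37 - 391 = -966*13/37 - 391 = -12558/37 - 391 = -27025/37 ≈ -730.41)
G = -2018532978/37 (G = (-129159 + 300497)*(-27025/37 + 412) = 171338*(-11781/37) = -2018532978/37 ≈ -5.4555e+7)
1/G = 1/(-2018532978/37) = -37/2018532978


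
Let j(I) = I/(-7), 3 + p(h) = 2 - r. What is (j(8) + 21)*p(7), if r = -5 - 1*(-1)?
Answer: 417/7 ≈ 59.571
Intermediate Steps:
r = -4 (r = -5 + 1 = -4)
p(h) = 3 (p(h) = -3 + (2 - 1*(-4)) = -3 + (2 + 4) = -3 + 6 = 3)
j(I) = -I/7 (j(I) = I*(-⅐) = -I/7)
(j(8) + 21)*p(7) = (-⅐*8 + 21)*3 = (-8/7 + 21)*3 = (139/7)*3 = 417/7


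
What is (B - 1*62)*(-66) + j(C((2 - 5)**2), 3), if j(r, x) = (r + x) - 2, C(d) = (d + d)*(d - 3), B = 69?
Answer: -353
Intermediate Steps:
C(d) = 2*d*(-3 + d) (C(d) = (2*d)*(-3 + d) = 2*d*(-3 + d))
j(r, x) = -2 + r + x
(B - 1*62)*(-66) + j(C((2 - 5)**2), 3) = (69 - 1*62)*(-66) + (-2 + 2*(2 - 5)**2*(-3 + (2 - 5)**2) + 3) = (69 - 62)*(-66) + (-2 + 2*(-3)**2*(-3 + (-3)**2) + 3) = 7*(-66) + (-2 + 2*9*(-3 + 9) + 3) = -462 + (-2 + 2*9*6 + 3) = -462 + (-2 + 108 + 3) = -462 + 109 = -353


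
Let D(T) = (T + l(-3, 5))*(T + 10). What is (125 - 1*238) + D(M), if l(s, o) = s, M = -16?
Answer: 1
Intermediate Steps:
D(T) = (-3 + T)*(10 + T) (D(T) = (T - 3)*(T + 10) = (-3 + T)*(10 + T))
(125 - 1*238) + D(M) = (125 - 1*238) + (-30 + (-16)² + 7*(-16)) = (125 - 238) + (-30 + 256 - 112) = -113 + 114 = 1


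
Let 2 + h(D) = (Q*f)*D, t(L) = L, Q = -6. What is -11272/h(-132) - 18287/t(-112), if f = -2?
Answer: 15132823/88816 ≈ 170.38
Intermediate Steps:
h(D) = -2 + 12*D (h(D) = -2 + (-6*(-2))*D = -2 + 12*D)
-11272/h(-132) - 18287/t(-112) = -11272/(-2 + 12*(-132)) - 18287/(-112) = -11272/(-2 - 1584) - 18287*(-1/112) = -11272/(-1586) + 18287/112 = -11272*(-1/1586) + 18287/112 = 5636/793 + 18287/112 = 15132823/88816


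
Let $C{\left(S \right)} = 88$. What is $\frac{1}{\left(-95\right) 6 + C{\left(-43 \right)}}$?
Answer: $- \frac{1}{482} \approx -0.0020747$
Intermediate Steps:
$\frac{1}{\left(-95\right) 6 + C{\left(-43 \right)}} = \frac{1}{\left(-95\right) 6 + 88} = \frac{1}{-570 + 88} = \frac{1}{-482} = - \frac{1}{482}$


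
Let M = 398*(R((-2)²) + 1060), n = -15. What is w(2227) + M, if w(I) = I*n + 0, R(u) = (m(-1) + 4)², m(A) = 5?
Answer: 420713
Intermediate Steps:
R(u) = 81 (R(u) = (5 + 4)² = 9² = 81)
w(I) = -15*I (w(I) = I*(-15) + 0 = -15*I + 0 = -15*I)
M = 454118 (M = 398*(81 + 1060) = 398*1141 = 454118)
w(2227) + M = -15*2227 + 454118 = -33405 + 454118 = 420713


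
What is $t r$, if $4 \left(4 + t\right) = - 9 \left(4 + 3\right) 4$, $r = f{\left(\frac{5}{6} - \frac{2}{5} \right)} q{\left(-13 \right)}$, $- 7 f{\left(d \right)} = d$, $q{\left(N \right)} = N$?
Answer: $- \frac{11323}{210} \approx -53.919$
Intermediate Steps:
$f{\left(d \right)} = - \frac{d}{7}$
$r = \frac{169}{210}$ ($r = - \frac{\frac{5}{6} - \frac{2}{5}}{7} \left(-13\right) = \left(- \frac{1}{7}\right) \frac{13}{30} \left(-13\right) = \left(- \frac{13}{210}\right) \left(-13\right) = \frac{169}{210} \approx 0.80476$)
$t = -67$ ($t = -4 + \frac{\left(-9\right) \left(4 + 3\right) 4}{4} = -4 + \frac{\left(-9\right) 7 \cdot 4}{4} = -4 + \frac{\left(-9\right) 28}{4} = -4 + \frac{1}{4} \left(-252\right) = -4 - 63 = -67$)
$t r = \left(-67\right) \frac{169}{210} = - \frac{11323}{210}$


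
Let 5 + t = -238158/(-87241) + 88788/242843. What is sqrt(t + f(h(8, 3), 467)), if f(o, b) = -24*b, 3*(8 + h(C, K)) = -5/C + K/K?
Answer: I*sqrt(41582346309944893792451)/1925987833 ≈ 105.88*I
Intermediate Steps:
h(C, K) = -23/3 - 5/(3*C) (h(C, K) = -8 + (-5/C + K/K)/3 = -8 + (-5/C + 1)/3 = -8 + (1 - 5/C)/3 = -8 + (1/3 - 5/(3*C)) = -23/3 - 5/(3*C))
t = -40348373713/21185866163 (t = -5 + (-238158/(-87241) + 88788/242843) = -5 + (-238158*(-1/87241) + 88788*(1/242843)) = -5 + (238158/87241 + 88788/242843) = -5 + 65580957102/21185866163 = -40348373713/21185866163 ≈ -1.9045)
sqrt(t + f(h(8, 3), 467)) = sqrt(-40348373713/21185866163 - 24*467) = sqrt(-40348373713/21185866163 - 11208) = sqrt(-237491536328617/21185866163) = I*sqrt(41582346309944893792451)/1925987833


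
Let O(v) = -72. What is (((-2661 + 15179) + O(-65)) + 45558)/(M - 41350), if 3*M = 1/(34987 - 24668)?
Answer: -1795629828/1280071949 ≈ -1.4028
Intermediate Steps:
M = 1/30957 (M = 1/(3*(34987 - 24668)) = (⅓)/10319 = (⅓)*(1/10319) = 1/30957 ≈ 3.2303e-5)
(((-2661 + 15179) + O(-65)) + 45558)/(M - 41350) = (((-2661 + 15179) - 72) + 45558)/(1/30957 - 41350) = ((12518 - 72) + 45558)/(-1280071949/30957) = (12446 + 45558)*(-30957/1280071949) = 58004*(-30957/1280071949) = -1795629828/1280071949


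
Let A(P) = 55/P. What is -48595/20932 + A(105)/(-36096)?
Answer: -9209004443/3966697728 ≈ -2.3216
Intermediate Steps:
-48595/20932 + A(105)/(-36096) = -48595/20932 + (55/105)/(-36096) = -48595*1/20932 + (55*(1/105))*(-1/36096) = -48595/20932 + (11/21)*(-1/36096) = -48595/20932 - 11/758016 = -9209004443/3966697728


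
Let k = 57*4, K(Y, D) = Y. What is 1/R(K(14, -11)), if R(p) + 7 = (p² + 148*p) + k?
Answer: 1/2489 ≈ 0.00040177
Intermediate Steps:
k = 228
R(p) = 221 + p² + 148*p (R(p) = -7 + ((p² + 148*p) + 228) = -7 + (228 + p² + 148*p) = 221 + p² + 148*p)
1/R(K(14, -11)) = 1/(221 + 14² + 148*14) = 1/(221 + 196 + 2072) = 1/2489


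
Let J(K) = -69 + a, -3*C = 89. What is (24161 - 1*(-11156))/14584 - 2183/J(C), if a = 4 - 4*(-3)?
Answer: 33708673/772952 ≈ 43.610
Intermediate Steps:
C = -89/3 (C = -⅓*89 = -89/3 ≈ -29.667)
a = 16 (a = 4 + 12 = 16)
J(K) = -53 (J(K) = -69 + 16 = -53)
(24161 - 1*(-11156))/14584 - 2183/J(C) = (24161 - 1*(-11156))/14584 - 2183/(-53) = (24161 + 11156)*(1/14584) - 2183*(-1/53) = 35317*(1/14584) + 2183/53 = 35317/14584 + 2183/53 = 33708673/772952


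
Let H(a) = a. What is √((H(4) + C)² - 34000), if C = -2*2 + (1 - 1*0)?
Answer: I*√33999 ≈ 184.39*I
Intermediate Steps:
C = -3 (C = -4 + (1 + 0) = -4 + 1 = -3)
√((H(4) + C)² - 34000) = √((4 - 3)² - 34000) = √(1² - 34000) = √(1 - 34000) = √(-33999) = I*√33999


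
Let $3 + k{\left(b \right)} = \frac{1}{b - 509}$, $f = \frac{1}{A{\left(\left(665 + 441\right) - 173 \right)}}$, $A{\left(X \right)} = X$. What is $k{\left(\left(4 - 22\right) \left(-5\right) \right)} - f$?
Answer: $- \frac{1174133}{390927} \approx -3.0035$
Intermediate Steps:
$f = \frac{1}{933}$ ($f = \frac{1}{\left(665 + 441\right) - 173} = \frac{1}{1106 - 173} = \frac{1}{933} \approx 0.0010718$)
$k{\left(b \right)} = -3 + \frac{1}{-509 + b}$ ($k{\left(b \right)} = -3 + \frac{1}{b - 509} = -3 + \frac{1}{-509 + b}$)
$k{\left(\left(4 - 22\right) \left(-5\right) \right)} - f = \frac{1528 - 3 \left(4 - 22\right) \left(-5\right)}{-509 + \left(4 - 22\right) \left(-5\right)} - \frac{1}{933} = \frac{1528 - 3 \left(\left(-18\right) \left(-5\right)\right)}{-509 - -90} - \frac{1}{933} = \frac{1528 - 270}{-509 + 90} - \frac{1}{933} = \frac{1528 - 270}{-419} - \frac{1}{933} = \left(- \frac{1}{419}\right) 1258 - \frac{1}{933} = - \frac{1258}{419} - \frac{1}{933} = - \frac{1174133}{390927}$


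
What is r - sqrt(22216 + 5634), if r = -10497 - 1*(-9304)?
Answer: -1193 - 5*sqrt(1114) ≈ -1359.9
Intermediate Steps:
r = -1193 (r = -10497 + 9304 = -1193)
r - sqrt(22216 + 5634) = -1193 - sqrt(22216 + 5634) = -1193 - sqrt(27850) = -1193 - 5*sqrt(1114)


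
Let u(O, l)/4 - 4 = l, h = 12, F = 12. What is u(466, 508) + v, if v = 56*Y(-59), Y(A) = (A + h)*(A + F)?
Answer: 125752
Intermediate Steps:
Y(A) = (12 + A)² (Y(A) = (A + 12)*(A + 12) = (12 + A)*(12 + A) = (12 + A)²)
u(O, l) = 16 + 4*l
v = 123704 (v = 56*(144 + (-59)² + 24*(-59)) = 56*(144 + 3481 - 1416) = 56*2209 = 123704)
u(466, 508) + v = (16 + 4*508) + 123704 = (16 + 2032) + 123704 = 2048 + 123704 = 125752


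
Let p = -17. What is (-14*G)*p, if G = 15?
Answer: 3570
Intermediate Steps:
(-14*G)*p = -14*15*(-17) = -210*(-17) = 3570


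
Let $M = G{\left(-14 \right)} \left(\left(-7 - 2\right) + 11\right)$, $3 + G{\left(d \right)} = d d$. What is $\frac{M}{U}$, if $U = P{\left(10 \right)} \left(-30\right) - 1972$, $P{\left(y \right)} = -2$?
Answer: $- \frac{193}{956} \approx -0.20188$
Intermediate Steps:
$G{\left(d \right)} = -3 + d^{2}$ ($G{\left(d \right)} = -3 + d d = -3 + d^{2}$)
$U = -1912$ ($U = \left(-2\right) \left(-30\right) - 1972 = 60 - 1972 = -1912$)
$M = 386$ ($M = \left(-3 + \left(-14\right)^{2}\right) \left(\left(-7 - 2\right) + 11\right) = \left(-3 + 196\right) \left(-9 + 11\right) = 193 \cdot 2 = 386$)
$\frac{M}{U} = \frac{386}{-1912} = 386 \left(- \frac{1}{1912}\right) = - \frac{193}{956}$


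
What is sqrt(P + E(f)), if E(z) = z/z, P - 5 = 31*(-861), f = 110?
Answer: 3*I*sqrt(2965) ≈ 163.36*I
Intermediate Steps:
P = -26686 (P = 5 + 31*(-861) = 5 - 26691 = -26686)
E(z) = 1
sqrt(P + E(f)) = sqrt(-26686 + 1) = sqrt(-26685) = 3*I*sqrt(2965)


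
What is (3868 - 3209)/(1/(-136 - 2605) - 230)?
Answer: -1806319/630431 ≈ -2.8652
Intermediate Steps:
(3868 - 3209)/(1/(-136 - 2605) - 230) = 659/(1/(-2741) - 230) = 659/(-1/2741 - 230) = 659/(-630431/2741) = 659*(-2741/630431) = -1806319/630431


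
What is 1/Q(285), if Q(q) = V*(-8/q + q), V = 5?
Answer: 57/81217 ≈ 0.00070182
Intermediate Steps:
Q(q) = -40/q + 5*q (Q(q) = 5*(-8/q + q) = 5*(q - 8/q) = -40/q + 5*q)
1/Q(285) = 1/(-40/285 + 5*285) = 1/(-40*1/285 + 1425) = 1/(-8/57 + 1425) = 1/(81217/57) = 57/81217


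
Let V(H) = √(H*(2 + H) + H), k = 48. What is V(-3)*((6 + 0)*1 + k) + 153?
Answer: 153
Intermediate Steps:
V(H) = √(H + H*(2 + H))
V(-3)*((6 + 0)*1 + k) + 153 = √(-3*(3 - 3))*((6 + 0)*1 + 48) + 153 = √(-3*0)*(6*1 + 48) + 153 = √0*(6 + 48) + 153 = 0*54 + 153 = 0 + 153 = 153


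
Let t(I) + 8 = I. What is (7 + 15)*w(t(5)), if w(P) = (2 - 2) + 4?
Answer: 88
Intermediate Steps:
t(I) = -8 + I
w(P) = 4 (w(P) = 0 + 4 = 4)
(7 + 15)*w(t(5)) = (7 + 15)*4 = 22*4 = 88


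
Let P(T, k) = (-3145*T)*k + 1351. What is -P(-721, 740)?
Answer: -1677984651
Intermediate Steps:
P(T, k) = 1351 - 3145*T*k (P(T, k) = -3145*T*k + 1351 = 1351 - 3145*T*k)
-P(-721, 740) = -(1351 - 3145*(-721)*740) = -(1351 + 1677983300) = -1*1677984651 = -1677984651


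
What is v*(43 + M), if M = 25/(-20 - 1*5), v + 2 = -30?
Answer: -1344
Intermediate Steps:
v = -32 (v = -2 - 30 = -32)
M = -1 (M = 25/(-20 - 5) = 25/(-25) = 25*(-1/25) = -1)
v*(43 + M) = -32*(43 - 1) = -32*42 = -1344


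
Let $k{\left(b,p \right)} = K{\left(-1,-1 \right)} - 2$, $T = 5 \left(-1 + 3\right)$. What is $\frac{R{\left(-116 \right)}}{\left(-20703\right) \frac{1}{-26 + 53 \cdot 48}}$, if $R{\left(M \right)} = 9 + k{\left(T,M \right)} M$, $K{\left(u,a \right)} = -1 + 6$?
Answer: $\frac{284534}{6901} \approx 41.231$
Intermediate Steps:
$K{\left(u,a \right)} = 5$
$T = 10$ ($T = 5 \cdot 2 = 10$)
$k{\left(b,p \right)} = 3$ ($k{\left(b,p \right)} = 5 - 2 = 3$)
$R{\left(M \right)} = 9 + 3 M$
$\frac{R{\left(-116 \right)}}{\left(-20703\right) \frac{1}{-26 + 53 \cdot 48}} = \frac{9 + 3 \left(-116\right)}{\left(-20703\right) \frac{1}{-26 + 53 \cdot 48}} = \frac{9 - 348}{\left(-20703\right) \frac{1}{-26 + 2544}} = - \frac{339}{\left(-20703\right) \frac{1}{2518}} = - \frac{339}{- \frac{20703}{2518}} = \left(-339\right) \left(- \frac{2518}{20703}\right) = \frac{284534}{6901}$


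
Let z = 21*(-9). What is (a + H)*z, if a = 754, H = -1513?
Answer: 143451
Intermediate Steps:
z = -189
(a + H)*z = (754 - 1513)*(-189) = -759*(-189) = 143451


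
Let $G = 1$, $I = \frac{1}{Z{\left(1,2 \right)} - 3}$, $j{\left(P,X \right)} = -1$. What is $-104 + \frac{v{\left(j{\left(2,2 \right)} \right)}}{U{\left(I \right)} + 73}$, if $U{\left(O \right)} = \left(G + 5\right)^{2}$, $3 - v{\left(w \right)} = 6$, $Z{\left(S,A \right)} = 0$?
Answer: $- \frac{11339}{109} \approx -104.03$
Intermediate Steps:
$v{\left(w \right)} = -3$ ($v{\left(w \right)} = 3 - 6 = -3$)
$I = - \frac{1}{3}$ ($I = \frac{1}{0 - 3} = \frac{1}{-3} = - \frac{1}{3} \approx -0.33333$)
$U{\left(O \right)} = 36$ ($U{\left(O \right)} = \left(1 + 5\right)^{2} = 6^{2} = 36$)
$-104 + \frac{v{\left(j{\left(2,2 \right)} \right)}}{U{\left(I \right)} + 73} = -104 - \frac{3}{36 + 73} = -104 - \frac{3}{109} = - \frac{11339}{109}$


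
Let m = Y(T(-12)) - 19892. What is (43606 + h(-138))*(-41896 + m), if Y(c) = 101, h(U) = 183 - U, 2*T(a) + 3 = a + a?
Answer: -2709724849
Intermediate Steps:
T(a) = -3/2 + a (T(a) = -3/2 + (a + a)/2 = -3/2 + (2*a)/2 = -3/2 + a)
m = -19791 (m = 101 - 19892 = -19791)
(43606 + h(-138))*(-41896 + m) = (43606 + (183 - 1*(-138)))*(-41896 - 19791) = (43606 + (183 + 138))*(-61687) = (43606 + 321)*(-61687) = 43927*(-61687) = -2709724849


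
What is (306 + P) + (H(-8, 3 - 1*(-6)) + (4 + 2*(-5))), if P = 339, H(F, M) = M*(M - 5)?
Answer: 675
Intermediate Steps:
H(F, M) = M*(-5 + M)
(306 + P) + (H(-8, 3 - 1*(-6)) + (4 + 2*(-5))) = (306 + 339) + ((3 - 1*(-6))*(-5 + (3 - 1*(-6))) + (4 + 2*(-5))) = 645 + ((3 + 6)*(-5 + (3 + 6)) + (4 - 10)) = 645 + (9*(-5 + 9) - 6) = 645 + (9*4 - 6) = 645 + (36 - 6) = 645 + 30 = 675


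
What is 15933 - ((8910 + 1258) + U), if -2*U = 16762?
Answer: 14146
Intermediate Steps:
U = -8381 (U = -½*16762 = -8381)
15933 - ((8910 + 1258) + U) = 15933 - ((8910 + 1258) - 8381) = 15933 - (10168 - 8381) = 15933 - 1*1787 = 15933 - 1787 = 14146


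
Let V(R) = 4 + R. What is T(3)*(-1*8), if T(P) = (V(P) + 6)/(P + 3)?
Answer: -52/3 ≈ -17.333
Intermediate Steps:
T(P) = (10 + P)/(3 + P) (T(P) = ((4 + P) + 6)/(P + 3) = (10 + P)/(3 + P))
T(3)*(-1*8) = ((10 + 3)/(3 + 3))*(-1*8) = (13/6)*(-8) = -52/3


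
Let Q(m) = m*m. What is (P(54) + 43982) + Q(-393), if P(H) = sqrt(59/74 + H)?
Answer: 198431 + sqrt(300070)/74 ≈ 1.9844e+5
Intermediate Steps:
Q(m) = m**2
P(H) = sqrt(59/74 + H) (P(H) = sqrt(59*(1/74) + H) = sqrt(59/74 + H))
(P(54) + 43982) + Q(-393) = (sqrt(4366 + 5476*54)/74 + 43982) + (-393)**2 = (sqrt(4366 + 295704)/74 + 43982) + 154449 = (sqrt(300070)/74 + 43982) + 154449 = (43982 + sqrt(300070)/74) + 154449 = 198431 + sqrt(300070)/74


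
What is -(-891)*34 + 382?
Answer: 30676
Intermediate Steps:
-(-891)*34 + 382 = -99*(-306) + 382 = 30294 + 382 = 30676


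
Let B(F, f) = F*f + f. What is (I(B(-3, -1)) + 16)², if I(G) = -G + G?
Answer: 256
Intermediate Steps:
B(F, f) = f + F*f
I(G) = 0
(I(B(-3, -1)) + 16)² = (0 + 16)² = 16² = 256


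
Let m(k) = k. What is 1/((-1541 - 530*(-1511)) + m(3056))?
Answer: 1/802345 ≈ 1.2463e-6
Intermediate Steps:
1/((-1541 - 530*(-1511)) + m(3056)) = 1/((-1541 - 530*(-1511)) + 3056) = 1/((-1541 + 800830) + 3056) = 1/(799289 + 3056) = 1/802345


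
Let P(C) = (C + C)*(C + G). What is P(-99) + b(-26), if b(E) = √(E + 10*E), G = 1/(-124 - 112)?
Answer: 2313135/118 + I*√286 ≈ 19603.0 + 16.912*I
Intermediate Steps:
G = -1/236 (G = 1/(-236) = -1/236 ≈ -0.0042373)
b(E) = √11*√E (b(E) = √(11*E) = √11*√E)
P(C) = 2*C*(-1/236 + C) (P(C) = (C + C)*(C - 1/236) = (2*C)*(-1/236 + C) = 2*C*(-1/236 + C))
P(-99) + b(-26) = (1/118)*(-99)*(-1 + 236*(-99)) + √11*√(-26) = (1/118)*(-99)*(-1 - 23364) + √11*(I*√26) = (1/118)*(-99)*(-23365) + I*√286 = 2313135/118 + I*√286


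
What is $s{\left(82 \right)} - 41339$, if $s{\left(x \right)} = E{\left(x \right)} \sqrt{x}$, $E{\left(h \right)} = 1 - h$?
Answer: $-41339 - 81 \sqrt{82} \approx -42073.0$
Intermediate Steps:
$s{\left(x \right)} = \sqrt{x} \left(1 - x\right)$ ($s{\left(x \right)} = \left(1 - x\right) \sqrt{x} = \sqrt{x} \left(1 - x\right)$)
$s{\left(82 \right)} - 41339 = \sqrt{82} \left(1 - 82\right) - 41339 = \sqrt{82} \left(-81\right) - 41339 = - 81 \sqrt{82} - 41339 = -41339 - 81 \sqrt{82}$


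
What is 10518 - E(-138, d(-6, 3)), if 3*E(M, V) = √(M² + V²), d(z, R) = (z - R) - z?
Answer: 10518 - √2117 ≈ 10472.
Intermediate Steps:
d(z, R) = -R
E(M, V) = √(M² + V²)/3
10518 - E(-138, d(-6, 3)) = 10518 - √((-138)² + (-1*3)²)/3 = 10518 - √(19044 + (-3)²)/3 = 10518 - √(19044 + 9)/3 = 10518 - √19053/3 = 10518 - 3*√2117/3 = 10518 - √2117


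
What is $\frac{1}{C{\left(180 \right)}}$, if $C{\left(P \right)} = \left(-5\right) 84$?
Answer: $- \frac{1}{420} \approx -0.002381$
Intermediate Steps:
$C{\left(P \right)} = -420$
$\frac{1}{C{\left(180 \right)}} = \frac{1}{-420} = - \frac{1}{420}$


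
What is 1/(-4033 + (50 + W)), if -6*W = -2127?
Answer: -2/7257 ≈ -0.00027560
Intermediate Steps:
W = 709/2 (W = -1/6*(-2127) = 709/2 ≈ 354.50)
1/(-4033 + (50 + W)) = 1/(-4033 + (50 + 709/2)) = 1/(-4033 + 809/2) = 1/(-7257/2) = -2/7257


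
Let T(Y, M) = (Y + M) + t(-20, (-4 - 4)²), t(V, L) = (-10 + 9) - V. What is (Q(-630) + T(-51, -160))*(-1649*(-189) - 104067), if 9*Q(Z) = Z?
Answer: -54389628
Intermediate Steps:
Q(Z) = Z/9
t(V, L) = -1 - V
T(Y, M) = 19 + M + Y (T(Y, M) = (Y + M) + (-1 - 1*(-20)) = (M + Y) + (-1 + 20) = (M + Y) + 19 = 19 + M + Y)
(Q(-630) + T(-51, -160))*(-1649*(-189) - 104067) = ((⅑)*(-630) + (19 - 160 - 51))*(-1649*(-189) - 104067) = (-70 - 192)*(311661 - 104067) = -262*207594 = -54389628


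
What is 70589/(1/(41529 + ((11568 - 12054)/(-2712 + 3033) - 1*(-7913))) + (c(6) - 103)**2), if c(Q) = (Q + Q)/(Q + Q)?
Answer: 373425127748/55038533435 ≈ 6.7848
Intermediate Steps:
c(Q) = 1 (c(Q) = (2*Q)/((2*Q)) = (2*Q)*(1/(2*Q)) = 1)
70589/(1/(41529 + ((11568 - 12054)/(-2712 + 3033) - 1*(-7913))) + (c(6) - 103)**2) = 70589/(1/(41529 + ((11568 - 12054)/(-2712 + 3033) - 1*(-7913))) + (1 - 103)**2) = 70589/(1/(41529 + (-486/321 + 7913)) + (-102)**2) = 70589/(1/(41529 + (-486*1/321 + 7913)) + 10404) = 70589/(1/(41529 + (-162/107 + 7913)) + 10404) = 70589/(1/(41529 + 846529/107) + 10404) = 70589/(1/(5290132/107) + 10404) = 70589/(107/5290132 + 10404) = 70589/(55038533435/5290132) = 70589*(5290132/55038533435) = 373425127748/55038533435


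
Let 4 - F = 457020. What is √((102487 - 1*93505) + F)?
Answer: I*√448034 ≈ 669.35*I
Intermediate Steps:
F = -457016 (F = 4 - 1*457020 = 4 - 457020 = -457016)
√((102487 - 1*93505) + F) = √((102487 - 1*93505) - 457016) = √((102487 - 93505) - 457016) = √(8982 - 457016) = √(-448034) = I*√448034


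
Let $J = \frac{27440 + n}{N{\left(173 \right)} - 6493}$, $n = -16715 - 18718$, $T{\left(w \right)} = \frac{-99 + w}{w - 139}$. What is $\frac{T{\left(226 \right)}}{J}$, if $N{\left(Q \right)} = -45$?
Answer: $\frac{830326}{695391} \approx 1.194$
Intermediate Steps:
$T{\left(w \right)} = \frac{-99 + w}{-139 + w}$
$n = -35433$
$J = \frac{7993}{6538}$ ($J = \frac{27440 - 35433}{-45 - 6493} = - \frac{7993}{-6538} = \left(-7993\right) \left(- \frac{1}{6538}\right) = \frac{7993}{6538} \approx 1.2225$)
$\frac{T{\left(226 \right)}}{J} = \frac{\frac{1}{-139 + 226} \left(-99 + 226\right)}{\frac{7993}{6538}} = \frac{1}{87} \cdot 127 \cdot \frac{6538}{7993} = \frac{127}{87} \cdot \frac{6538}{7993} = \frac{830326}{695391}$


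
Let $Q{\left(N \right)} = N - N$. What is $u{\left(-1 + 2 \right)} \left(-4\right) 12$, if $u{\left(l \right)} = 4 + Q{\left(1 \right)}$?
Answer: $-192$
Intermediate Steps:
$Q{\left(N \right)} = 0$
$u{\left(l \right)} = 4$ ($u{\left(l \right)} = 4 + 0 = 4$)
$u{\left(-1 + 2 \right)} \left(-4\right) 12 = 4 \left(-4\right) 12 = \left(-16\right) 12 = -192$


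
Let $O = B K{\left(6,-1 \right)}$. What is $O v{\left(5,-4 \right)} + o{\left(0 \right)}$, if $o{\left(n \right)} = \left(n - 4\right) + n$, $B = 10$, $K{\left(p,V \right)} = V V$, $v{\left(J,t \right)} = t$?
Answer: $-44$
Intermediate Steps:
$K{\left(p,V \right)} = V^{2}$
$O = 10$ ($O = 10 \left(-1\right)^{2} = 10 \cdot 1 = 10$)
$o{\left(n \right)} = -4 + 2 n$ ($o{\left(n \right)} = \left(-4 + n\right) + n = -4 + 2 n$)
$O v{\left(5,-4 \right)} + o{\left(0 \right)} = 10 \left(-4\right) + \left(-4 + 2 \cdot 0\right) = -40 + \left(-4 + 0\right) = -40 - 4 = -44$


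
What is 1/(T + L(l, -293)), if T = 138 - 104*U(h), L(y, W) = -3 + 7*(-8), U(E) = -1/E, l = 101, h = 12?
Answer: 3/263 ≈ 0.011407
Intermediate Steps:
L(y, W) = -59 (L(y, W) = -3 - 56 = -59)
T = 440/3 (T = 138 - (-104)/12 = 138 - 104*(-1/12) = 138 + 26/3 = 440/3 ≈ 146.67)
1/(T + L(l, -293)) = 1/(440/3 - 59) = 1/(263/3) = 3/263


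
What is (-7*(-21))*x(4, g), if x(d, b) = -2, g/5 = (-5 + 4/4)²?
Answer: -294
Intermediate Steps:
g = 80 (g = 5*(-5 + 4/4)² = 5*(-5 + 4*(¼))² = 5*(-5 + 1)² = 5*(-4)² = 5*16 = 80)
(-7*(-21))*x(4, g) = -7*(-21)*(-2) = 147*(-2) = -294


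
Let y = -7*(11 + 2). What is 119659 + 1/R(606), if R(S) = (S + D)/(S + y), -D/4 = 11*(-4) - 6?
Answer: 96445669/806 ≈ 1.1966e+5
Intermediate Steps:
D = 200 (D = -4*(11*(-4) - 6) = -4*(-44 - 6) = -4*(-50) = 200)
y = -91 (y = -7*13 = -91)
R(S) = (200 + S)/(-91 + S) (R(S) = (S + 200)/(S - 91) = (200 + S)/(-91 + S))
119659 + 1/R(606) = 119659 + 1/((200 + 606)/(-91 + 606)) = 119659 + 1/(806/515) = 119659 + 515/806 = 96445669/806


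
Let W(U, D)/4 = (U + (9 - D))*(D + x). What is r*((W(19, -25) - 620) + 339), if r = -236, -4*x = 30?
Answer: 1692356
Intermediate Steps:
x = -15/2 (x = -1/4*30 = -15/2 ≈ -7.5000)
W(U, D) = 4*(-15/2 + D)*(9 + U - D) (W(U, D) = 4*((U + (9 - D))*(D - 15/2)) = 4*((9 + U - D)*(-15/2 + D)) = 4*((-15/2 + D)*(9 + U - D)) = 4*(-15/2 + D)*(9 + U - D))
r*((W(19, -25) - 620) + 339) = -236*(((-270 - 30*19 - 4*(-25)**2 + 66*(-25) + 4*(-25)*19) - 620) + 339) = -236*(((-270 - 570 - 4*625 - 1650 - 1900) - 620) + 339) = -236*(((-270 - 570 - 2500 - 1650 - 1900) - 620) + 339) = -236*((-6890 - 620) + 339) = -236*(-7510 + 339) = -236*(-7171) = 1692356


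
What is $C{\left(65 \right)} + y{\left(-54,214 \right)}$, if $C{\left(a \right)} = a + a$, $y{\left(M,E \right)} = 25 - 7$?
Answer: $148$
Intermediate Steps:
$y{\left(M,E \right)} = 18$ ($y{\left(M,E \right)} = 25 - 7 = 18$)
$C{\left(a \right)} = 2 a$
$C{\left(65 \right)} + y{\left(-54,214 \right)} = 2 \cdot 65 + 18 = 130 + 18 = 148$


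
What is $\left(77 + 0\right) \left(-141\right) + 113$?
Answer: $-10744$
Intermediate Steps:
$\left(77 + 0\right) \left(-141\right) + 113 = 77 \left(-141\right) + 113 = -10857 + 113 = -10744$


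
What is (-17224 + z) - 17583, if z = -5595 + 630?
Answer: -39772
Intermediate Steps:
z = -4965
(-17224 + z) - 17583 = (-17224 - 4965) - 17583 = -22189 - 17583 = -39772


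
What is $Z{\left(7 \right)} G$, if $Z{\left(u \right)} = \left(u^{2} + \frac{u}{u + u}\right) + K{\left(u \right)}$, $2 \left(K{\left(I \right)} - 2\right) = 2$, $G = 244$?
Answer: $12810$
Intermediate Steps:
$K{\left(I \right)} = 3$ ($K{\left(I \right)} = 2 + \frac{1}{2} \cdot 2 = 2 + 1 = 3$)
$Z{\left(u \right)} = \frac{7}{2} + u^{2}$ ($Z{\left(u \right)} = \left(u^{2} + \frac{u}{u + u}\right) + 3 = \left(u^{2} + \frac{u}{2 u}\right) + 3 = \left(u^{2} + \frac{1}{2 u} u\right) + 3 = \left(u^{2} + \frac{1}{2}\right) + 3 = \left(\frac{1}{2} + u^{2}\right) + 3 = \frac{7}{2} + u^{2}$)
$Z{\left(7 \right)} G = \left(\frac{7}{2} + 7^{2}\right) 244 = \left(\frac{7}{2} + 49\right) 244 = \frac{105}{2} \cdot 244 = 12810$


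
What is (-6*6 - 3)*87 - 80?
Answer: -3473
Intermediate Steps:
(-6*6 - 3)*87 - 80 = (-36 - 3)*87 - 80 = -39*87 - 80 = -3393 - 80 = -3473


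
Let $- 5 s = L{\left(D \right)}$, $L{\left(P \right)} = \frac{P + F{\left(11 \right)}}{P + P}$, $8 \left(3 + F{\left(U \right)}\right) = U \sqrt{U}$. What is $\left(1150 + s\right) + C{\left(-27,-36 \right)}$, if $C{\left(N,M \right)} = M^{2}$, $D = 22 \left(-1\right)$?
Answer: $\frac{107619}{44} + \frac{\sqrt{11}}{160} \approx 2445.9$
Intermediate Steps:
$D = -22$
$F{\left(U \right)} = -3 + \frac{U^{\frac{3}{2}}}{8}$ ($F{\left(U \right)} = -3 + \frac{U \sqrt{U}}{8} = -3 + \frac{U^{\frac{3}{2}}}{8}$)
$L{\left(P \right)} = \frac{-3 + P + \frac{11 \sqrt{11}}{8}}{2 P}$ ($L{\left(P \right)} = \frac{P - \left(3 - \frac{11^{\frac{3}{2}}}{8}\right)}{P + P} = \frac{P - \left(3 - \frac{11 \sqrt{11}}{8}\right)}{2 P} = \left(P - \left(3 - \frac{11 \sqrt{11}}{8}\right)\right) \frac{1}{2 P} = \left(-3 + P + \frac{11 \sqrt{11}}{8}\right) \frac{1}{2 P} = \frac{-3 + P + \frac{11 \sqrt{11}}{8}}{2 P}$)
$s = - \frac{5}{44} + \frac{\sqrt{11}}{160}$ ($s = - \frac{\frac{1}{16} \frac{1}{-22} \left(-24 + 8 \left(-22\right) + 11 \sqrt{11}\right)}{5} = - \frac{\frac{1}{16} \left(- \frac{1}{22}\right) \left(-24 - 176 + 11 \sqrt{11}\right)}{5} = - \frac{\frac{1}{16} \left(- \frac{1}{22}\right) \left(-200 + 11 \sqrt{11}\right)}{5} = - \frac{\frac{25}{44} - \frac{\sqrt{11}}{32}}{5} = - \frac{5}{44} + \frac{\sqrt{11}}{160} \approx -0.092907$)
$\left(1150 + s\right) + C{\left(-27,-36 \right)} = \left(1150 - \left(\frac{5}{44} - \frac{\sqrt{11}}{160}\right)\right) + \left(-36\right)^{2} = \left(\frac{50595}{44} + \frac{\sqrt{11}}{160}\right) + 1296 = \frac{107619}{44} + \frac{\sqrt{11}}{160}$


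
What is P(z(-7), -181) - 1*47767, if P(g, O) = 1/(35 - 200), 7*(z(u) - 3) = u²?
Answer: -7881556/165 ≈ -47767.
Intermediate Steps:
z(u) = 3 + u²/7
P(g, O) = -1/165 (P(g, O) = 1/(-165) = -1/165)
P(z(-7), -181) - 1*47767 = -1/165 - 1*47767 = -1/165 - 47767 = -7881556/165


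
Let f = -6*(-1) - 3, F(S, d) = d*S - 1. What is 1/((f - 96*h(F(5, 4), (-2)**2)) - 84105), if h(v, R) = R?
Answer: -1/84486 ≈ -1.1836e-5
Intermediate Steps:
F(S, d) = -1 + S*d (F(S, d) = S*d - 1 = -1 + S*d)
f = 3 (f = 6 - 3 = 3)
1/((f - 96*h(F(5, 4), (-2)**2)) - 84105) = 1/((3 - 96*(-2)**2) - 84105) = 1/((3 - 96*4) - 84105) = 1/((3 - 384) - 84105) = 1/(-381 - 84105) = 1/(-84486) = -1/84486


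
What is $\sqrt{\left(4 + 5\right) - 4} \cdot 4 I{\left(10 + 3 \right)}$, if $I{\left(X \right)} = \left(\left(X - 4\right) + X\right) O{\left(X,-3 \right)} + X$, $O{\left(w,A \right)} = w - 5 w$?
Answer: $- 4524 \sqrt{5} \approx -10116.0$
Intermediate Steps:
$O{\left(w,A \right)} = - 4 w$
$I{\left(X \right)} = X - 4 X \left(-4 + 2 X\right)$ ($I{\left(X \right)} = \left(\left(X - 4\right) + X\right) \left(- 4 X\right) + X = \left(\left(-4 + X\right) + X\right) \left(- 4 X\right) + X = \left(-4 + 2 X\right) \left(- 4 X\right) + X = - 4 X \left(-4 + 2 X\right) + X = X - 4 X \left(-4 + 2 X\right)$)
$\sqrt{\left(4 + 5\right) - 4} \cdot 4 I{\left(10 + 3 \right)} = \sqrt{\left(4 + 5\right) - 4} \cdot 4 \left(10 + 3\right) \left(17 - 8 \left(10 + 3\right)\right) = \sqrt{9 - 4} \cdot 4 \cdot 13 \left(17 - 104\right) = \sqrt{5} \cdot 4 \cdot 13 \left(17 - 104\right) = 4 \sqrt{5} \cdot 13 \left(-87\right) = 4 \sqrt{5} \left(-1131\right) = - 4524 \sqrt{5}$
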